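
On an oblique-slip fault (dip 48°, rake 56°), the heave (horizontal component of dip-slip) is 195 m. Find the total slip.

dip-slip = heave / cos(dip) = 195 / cos(48°) = 291.4 m
net slip = dip-slip / sin(rake) = 291.4 / sin(56°) = 352 m

352 m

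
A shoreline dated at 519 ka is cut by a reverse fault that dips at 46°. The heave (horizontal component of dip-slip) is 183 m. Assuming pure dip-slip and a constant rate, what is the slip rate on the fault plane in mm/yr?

dip-slip = heave / cos(dip) = 183 m / cos(46°) = 263.4 m
rate = 263.4 m / 519 ka = 0.000508 m/yr = 0.508 mm/yr

0.508 mm/yr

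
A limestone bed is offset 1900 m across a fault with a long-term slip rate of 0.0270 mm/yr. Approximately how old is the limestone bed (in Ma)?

age = offset / rate = 1900 m / (0.0270 mm/yr) = 7.04e+07 yr = 70.4 Ma

70.4 Ma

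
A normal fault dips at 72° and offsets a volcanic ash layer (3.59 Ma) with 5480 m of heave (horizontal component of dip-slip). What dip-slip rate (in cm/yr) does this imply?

dip-slip = heave / cos(dip) = 5480 m / cos(72°) = 17730 m
rate = 17730 m / 3.59 Ma = 0.00494 m/yr = 0.494 cm/yr

0.494 cm/yr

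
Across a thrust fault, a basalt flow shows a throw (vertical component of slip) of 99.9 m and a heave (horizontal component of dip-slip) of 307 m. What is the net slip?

323 m

net slip = √(throw² + heave²) = √(99.9² + 307²) = 323 m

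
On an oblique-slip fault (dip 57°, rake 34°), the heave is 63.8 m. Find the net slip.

209 m

dip-slip = heave / cos(dip) = 63.8 / cos(57°) = 117.1 m
net slip = dip-slip / sin(rake) = 117.1 / sin(34°) = 209 m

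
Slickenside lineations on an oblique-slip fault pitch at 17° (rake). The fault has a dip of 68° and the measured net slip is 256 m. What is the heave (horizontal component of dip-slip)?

28 m

dip-slip = net slip × sin(rake) = 256 m × sin(17°) = 74.85 m
heave = dip-slip × cos(dip) = 74.85 × cos(68°) = 28 m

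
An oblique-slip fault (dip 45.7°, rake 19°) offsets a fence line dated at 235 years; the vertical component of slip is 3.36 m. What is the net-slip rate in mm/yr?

dip-slip = throw / sin(dip) = 3.36 / sin(45.7°) = 4.695 m
net slip = dip-slip / sin(rake) = 4.695 / sin(19°) = 14.42 m
rate = 14.42 m / 235 years = 0.0614 m/yr = 61.4 mm/yr

61.4 mm/yr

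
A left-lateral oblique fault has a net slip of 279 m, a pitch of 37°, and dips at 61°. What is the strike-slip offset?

223 m

strike-slip = net slip × cos(rake) = 279 m × cos(37°) = 223 m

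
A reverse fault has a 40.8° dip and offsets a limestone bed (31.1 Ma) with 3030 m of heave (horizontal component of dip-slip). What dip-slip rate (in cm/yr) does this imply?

dip-slip = heave / cos(dip) = 3030 m / cos(40.8°) = 4003 m
rate = 4003 m / 31.1 Ma = 0.000129 m/yr = 0.0129 cm/yr

0.0129 cm/yr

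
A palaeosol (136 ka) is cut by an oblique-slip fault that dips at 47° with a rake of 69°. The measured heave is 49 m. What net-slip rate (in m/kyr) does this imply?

0.566 m/kyr

dip-slip = heave / cos(dip) = 49 / cos(47°) = 71.85 m
net slip = dip-slip / sin(rake) = 71.85 / sin(69°) = 76.96 m
rate = 76.96 m / 136 ka = 0.000566 m/yr = 0.566 m/kyr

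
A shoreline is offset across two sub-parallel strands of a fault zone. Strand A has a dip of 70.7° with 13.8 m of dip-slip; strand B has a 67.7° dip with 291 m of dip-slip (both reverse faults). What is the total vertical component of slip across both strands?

throw_A = 13.8 × sin(70.7°) = 13.02 m
throw_B = 291 × sin(67.7°) = 269.2 m
total = 13.02 + 269.2 = 282 m

282 m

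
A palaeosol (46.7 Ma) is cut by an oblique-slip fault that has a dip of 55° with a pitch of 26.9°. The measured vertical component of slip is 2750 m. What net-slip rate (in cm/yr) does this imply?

0.0159 cm/yr

dip-slip = throw / sin(dip) = 2750 / sin(55°) = 3357 m
net slip = dip-slip / sin(rake) = 3357 / sin(26.9°) = 7420 m
rate = 7420 m / 46.7 Ma = 0.000159 m/yr = 0.0159 cm/yr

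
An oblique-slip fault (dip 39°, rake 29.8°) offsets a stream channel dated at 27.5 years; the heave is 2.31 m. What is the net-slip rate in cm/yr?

dip-slip = heave / cos(dip) = 2.31 / cos(39°) = 2.972 m
net slip = dip-slip / sin(rake) = 2.972 / sin(29.8°) = 5.981 m
rate = 5.981 m / 27.5 years = 0.217 m/yr = 21.7 cm/yr

21.7 cm/yr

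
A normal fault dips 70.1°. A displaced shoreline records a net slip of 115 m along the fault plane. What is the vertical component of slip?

108 m

throw = dip-slip × sin(dip) = 115 m × sin(70.1°) = 108 m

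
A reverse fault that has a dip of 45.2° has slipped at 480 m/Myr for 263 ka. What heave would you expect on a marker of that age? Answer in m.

dip-slip = rate × time = 480 m/Myr × 263 ka = 126.2 m
heave = dip-slip × cos(dip) = 126.2 × cos(45.2°) = 89 m

89 m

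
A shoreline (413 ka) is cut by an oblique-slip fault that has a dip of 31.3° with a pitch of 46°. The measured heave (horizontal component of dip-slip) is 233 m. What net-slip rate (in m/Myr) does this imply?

dip-slip = heave / cos(dip) = 233 / cos(31.3°) = 272.7 m
net slip = dip-slip / sin(rake) = 272.7 / sin(46°) = 379.1 m
rate = 379.1 m / 413 ka = 0.000918 m/yr = 918 m/Myr

918 m/Myr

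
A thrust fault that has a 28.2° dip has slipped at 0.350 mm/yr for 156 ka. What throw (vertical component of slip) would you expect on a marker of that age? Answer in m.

dip-slip = rate × time = 0.350 mm/yr × 156 ka = 54.60 m
throw = dip-slip × sin(dip) = 54.60 × sin(28.2°) = 25.8 m

25.8 m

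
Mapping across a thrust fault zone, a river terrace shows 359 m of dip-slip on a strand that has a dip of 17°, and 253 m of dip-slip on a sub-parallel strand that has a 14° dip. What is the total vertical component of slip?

166 m

throw_A = 359 × sin(17°) = 105 m
throw_B = 253 × sin(14°) = 61.21 m
total = 105 + 61.21 = 166 m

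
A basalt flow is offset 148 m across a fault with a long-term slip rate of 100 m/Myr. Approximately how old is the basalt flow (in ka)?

1480 ka

age = offset / rate = 148 m / (100 m/Myr) = 1.48e+06 yr = 1480 ka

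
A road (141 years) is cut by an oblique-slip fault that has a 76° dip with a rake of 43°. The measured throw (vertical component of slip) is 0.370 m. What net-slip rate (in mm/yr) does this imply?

3.97 mm/yr

dip-slip = throw / sin(dip) = 0.370 / sin(76°) = 0.3813 m
net slip = dip-slip / sin(rake) = 0.3813 / sin(43°) = 0.5591 m
rate = 0.5591 m / 141 years = 0.00397 m/yr = 3.97 mm/yr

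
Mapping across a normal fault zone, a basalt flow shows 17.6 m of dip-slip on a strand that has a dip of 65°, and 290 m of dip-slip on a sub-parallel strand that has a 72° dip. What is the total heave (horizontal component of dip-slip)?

97.1 m

heave_A = 17.6 × cos(65°) = 7.438 m
heave_B = 290 × cos(72°) = 89.61 m
total = 7.438 + 89.61 = 97.1 m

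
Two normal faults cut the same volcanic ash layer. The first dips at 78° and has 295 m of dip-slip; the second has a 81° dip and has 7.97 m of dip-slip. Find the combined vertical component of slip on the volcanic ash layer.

throw_A = 295 × sin(78°) = 288.6 m
throw_B = 7.97 × sin(81°) = 7.872 m
total = 288.6 + 7.872 = 296 m

296 m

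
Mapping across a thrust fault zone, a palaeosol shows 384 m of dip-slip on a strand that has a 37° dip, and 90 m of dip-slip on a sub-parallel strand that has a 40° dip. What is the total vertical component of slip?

throw_A = 384 × sin(37°) = 231.1 m
throw_B = 90 × sin(40°) = 57.85 m
total = 231.1 + 57.85 = 289 m

289 m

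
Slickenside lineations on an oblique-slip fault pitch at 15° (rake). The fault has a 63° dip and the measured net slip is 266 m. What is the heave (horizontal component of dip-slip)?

31.3 m

dip-slip = net slip × sin(rake) = 266 m × sin(15°) = 68.85 m
heave = dip-slip × cos(dip) = 68.85 × cos(63°) = 31.3 m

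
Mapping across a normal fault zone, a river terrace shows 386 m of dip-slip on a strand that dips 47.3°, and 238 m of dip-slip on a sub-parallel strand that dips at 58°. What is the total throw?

throw_A = 386 × sin(47.3°) = 283.7 m
throw_B = 238 × sin(58°) = 201.8 m
total = 283.7 + 201.8 = 486 m

486 m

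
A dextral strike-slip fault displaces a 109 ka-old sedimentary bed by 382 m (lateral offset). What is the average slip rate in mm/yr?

rate = 382 m / 109 ka = 0.00350 m/yr = 3.50 mm/yr

3.50 mm/yr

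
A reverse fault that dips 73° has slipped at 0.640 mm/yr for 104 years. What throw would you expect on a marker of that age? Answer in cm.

6.37 cm

dip-slip = rate × time = 0.640 mm/yr × 104 years = 0.06656 m
throw = dip-slip × sin(dip) = 0.06656 × sin(73°) = 0.0637 m = 6.37 cm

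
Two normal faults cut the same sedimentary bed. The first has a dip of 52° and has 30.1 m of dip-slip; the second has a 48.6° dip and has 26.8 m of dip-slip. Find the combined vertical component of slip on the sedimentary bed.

43.8 m

throw_A = 30.1 × sin(52°) = 23.72 m
throw_B = 26.8 × sin(48.6°) = 20.10 m
total = 23.72 + 20.10 = 43.8 m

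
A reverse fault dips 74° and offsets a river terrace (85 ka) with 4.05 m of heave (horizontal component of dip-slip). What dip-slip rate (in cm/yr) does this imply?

0.0173 cm/yr

dip-slip = heave / cos(dip) = 4.05 m / cos(74°) = 14.69 m
rate = 14.69 m / 85 ka = 0.000173 m/yr = 0.0173 cm/yr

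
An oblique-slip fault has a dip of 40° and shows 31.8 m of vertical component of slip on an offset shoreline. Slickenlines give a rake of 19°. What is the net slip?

152 m

dip-slip = throw / sin(dip) = 31.8 / sin(40°) = 49.47 m
net slip = dip-slip / sin(rake) = 49.47 / sin(19°) = 152 m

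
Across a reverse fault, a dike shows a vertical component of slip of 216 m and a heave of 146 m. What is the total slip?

261 m

net slip = √(throw² + heave²) = √(216² + 146²) = 261 m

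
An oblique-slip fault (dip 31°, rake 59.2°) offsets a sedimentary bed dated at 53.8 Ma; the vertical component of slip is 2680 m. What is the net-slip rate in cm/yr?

0.0113 cm/yr

dip-slip = throw / sin(dip) = 2680 / sin(31°) = 5203 m
net slip = dip-slip / sin(rake) = 5203 / sin(59.2°) = 6058 m
rate = 6058 m / 53.8 Ma = 0.000113 m/yr = 0.0113 cm/yr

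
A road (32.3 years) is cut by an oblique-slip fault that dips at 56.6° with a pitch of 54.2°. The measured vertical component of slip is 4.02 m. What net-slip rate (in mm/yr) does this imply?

dip-slip = throw / sin(dip) = 4.02 / sin(56.6°) = 4.815 m
net slip = dip-slip / sin(rake) = 4.815 / sin(54.2°) = 5.937 m
rate = 5.937 m / 32.3 years = 0.184 m/yr = 184 mm/yr

184 mm/yr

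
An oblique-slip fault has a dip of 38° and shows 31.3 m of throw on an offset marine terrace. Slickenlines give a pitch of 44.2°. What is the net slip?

72.9 m

dip-slip = throw / sin(dip) = 31.3 / sin(38°) = 50.84 m
net slip = dip-slip / sin(rake) = 50.84 / sin(44.2°) = 72.9 m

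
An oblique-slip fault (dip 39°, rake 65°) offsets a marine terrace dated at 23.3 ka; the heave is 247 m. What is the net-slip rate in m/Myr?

15100 m/Myr

dip-slip = heave / cos(dip) = 247 / cos(39°) = 317.8 m
net slip = dip-slip / sin(rake) = 317.8 / sin(65°) = 350.7 m
rate = 350.7 m / 23.3 ka = 0.0151 m/yr = 15100 m/Myr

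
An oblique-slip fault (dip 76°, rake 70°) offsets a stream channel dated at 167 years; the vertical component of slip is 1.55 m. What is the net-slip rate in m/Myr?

10200 m/Myr

dip-slip = throw / sin(dip) = 1.55 / sin(76°) = 1.597 m
net slip = dip-slip / sin(rake) = 1.597 / sin(70°) = 1.700 m
rate = 1.700 m / 167 years = 0.0102 m/yr = 10200 m/Myr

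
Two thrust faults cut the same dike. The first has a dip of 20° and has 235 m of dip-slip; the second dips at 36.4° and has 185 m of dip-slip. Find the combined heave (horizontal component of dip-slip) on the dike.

370 m

heave_A = 235 × cos(20°) = 220.8 m
heave_B = 185 × cos(36.4°) = 148.9 m
total = 220.8 + 148.9 = 370 m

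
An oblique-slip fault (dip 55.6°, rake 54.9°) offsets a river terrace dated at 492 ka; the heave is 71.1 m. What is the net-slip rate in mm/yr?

dip-slip = heave / cos(dip) = 71.1 / cos(55.6°) = 125.8 m
net slip = dip-slip / sin(rake) = 125.8 / sin(54.9°) = 153.8 m
rate = 153.8 m / 492 ka = 0.000313 m/yr = 0.313 mm/yr

0.313 mm/yr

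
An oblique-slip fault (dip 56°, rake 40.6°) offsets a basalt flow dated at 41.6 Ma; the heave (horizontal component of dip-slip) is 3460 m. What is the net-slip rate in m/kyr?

dip-slip = heave / cos(dip) = 3460 / cos(56°) = 6187 m
net slip = dip-slip / sin(rake) = 6187 / sin(40.6°) = 9508 m
rate = 9508 m / 41.6 Ma = 0.000229 m/yr = 0.229 m/kyr

0.229 m/kyr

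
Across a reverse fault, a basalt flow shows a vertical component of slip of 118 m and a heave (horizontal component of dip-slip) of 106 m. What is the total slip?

net slip = √(throw² + heave²) = √(118² + 106²) = 159 m

159 m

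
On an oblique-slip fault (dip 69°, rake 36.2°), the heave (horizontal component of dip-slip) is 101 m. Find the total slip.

dip-slip = heave / cos(dip) = 101 / cos(69°) = 281.8 m
net slip = dip-slip / sin(rake) = 281.8 / sin(36.2°) = 477 m

477 m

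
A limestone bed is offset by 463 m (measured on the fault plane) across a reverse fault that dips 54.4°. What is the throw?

throw = dip-slip × sin(dip) = 463 m × sin(54.4°) = 376 m

376 m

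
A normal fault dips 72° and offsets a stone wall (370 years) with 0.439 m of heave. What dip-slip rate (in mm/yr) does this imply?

dip-slip = heave / cos(dip) = 0.439 m / cos(72°) = 1.421 m
rate = 1.421 m / 370 years = 0.00384 m/yr = 3.84 mm/yr

3.84 mm/yr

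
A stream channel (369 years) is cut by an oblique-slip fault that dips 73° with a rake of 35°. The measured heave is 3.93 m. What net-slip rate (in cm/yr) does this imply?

6.35 cm/yr

dip-slip = heave / cos(dip) = 3.93 / cos(73°) = 13.44 m
net slip = dip-slip / sin(rake) = 13.44 / sin(35°) = 23.44 m
rate = 23.44 m / 369 years = 0.0635 m/yr = 6.35 cm/yr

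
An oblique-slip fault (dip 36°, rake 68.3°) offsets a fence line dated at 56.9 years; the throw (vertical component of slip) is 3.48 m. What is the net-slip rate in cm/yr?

dip-slip = throw / sin(dip) = 3.48 / sin(36°) = 5.921 m
net slip = dip-slip / sin(rake) = 5.921 / sin(68.3°) = 6.372 m
rate = 6.372 m / 56.9 years = 0.112 m/yr = 11.2 cm/yr

11.2 cm/yr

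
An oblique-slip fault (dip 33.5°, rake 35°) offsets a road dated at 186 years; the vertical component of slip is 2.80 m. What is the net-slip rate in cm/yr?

4.76 cm/yr

dip-slip = throw / sin(dip) = 2.80 / sin(33.5°) = 5.073 m
net slip = dip-slip / sin(rake) = 5.073 / sin(35°) = 8.845 m
rate = 8.845 m / 186 years = 0.0476 m/yr = 4.76 cm/yr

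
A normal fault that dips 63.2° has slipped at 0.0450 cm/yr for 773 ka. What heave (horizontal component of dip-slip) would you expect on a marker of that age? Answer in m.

157 m

dip-slip = rate × time = 0.0450 cm/yr × 773 ka = 347.8 m
heave = dip-slip × cos(dip) = 347.8 × cos(63.2°) = 157 m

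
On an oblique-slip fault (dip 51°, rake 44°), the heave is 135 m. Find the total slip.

309 m

dip-slip = heave / cos(dip) = 135 / cos(51°) = 214.5 m
net slip = dip-slip / sin(rake) = 214.5 / sin(44°) = 309 m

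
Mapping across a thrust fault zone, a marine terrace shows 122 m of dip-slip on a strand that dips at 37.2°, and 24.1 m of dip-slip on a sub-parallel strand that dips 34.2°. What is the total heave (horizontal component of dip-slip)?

heave_A = 122 × cos(37.2°) = 97.18 m
heave_B = 24.1 × cos(34.2°) = 19.93 m
total = 97.18 + 19.93 = 117 m

117 m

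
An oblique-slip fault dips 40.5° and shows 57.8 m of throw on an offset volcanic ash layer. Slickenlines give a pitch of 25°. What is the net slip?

dip-slip = throw / sin(dip) = 57.8 / sin(40.5°) = 89 m
net slip = dip-slip / sin(rake) = 89 / sin(25°) = 211 m

211 m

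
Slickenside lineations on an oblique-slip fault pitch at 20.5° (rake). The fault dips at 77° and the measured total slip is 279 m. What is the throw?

dip-slip = net slip × sin(rake) = 279 m × sin(20.5°) = 97.71 m
throw = dip-slip × sin(dip) = 97.71 × sin(77°) = 95.2 m

95.2 m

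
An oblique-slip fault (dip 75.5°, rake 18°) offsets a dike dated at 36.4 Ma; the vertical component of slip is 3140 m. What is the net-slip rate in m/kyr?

0.288 m/kyr

dip-slip = throw / sin(dip) = 3140 / sin(75.5°) = 3243 m
net slip = dip-slip / sin(rake) = 3243 / sin(18°) = 10500 m
rate = 10500 m / 36.4 Ma = 0.000288 m/yr = 0.288 m/kyr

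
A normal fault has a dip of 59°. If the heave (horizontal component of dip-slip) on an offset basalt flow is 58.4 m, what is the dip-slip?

dip-slip = heave / cos(dip) = 58.4 / cos(59°) = 113 m

113 m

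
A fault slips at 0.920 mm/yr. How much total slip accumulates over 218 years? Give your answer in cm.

slip = rate × time = 0.920 mm/yr × 218 years = 0.201 m = 20.1 cm

20.1 cm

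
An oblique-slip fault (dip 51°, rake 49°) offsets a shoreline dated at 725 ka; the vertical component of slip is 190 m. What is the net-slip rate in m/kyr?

dip-slip = throw / sin(dip) = 190 / sin(51°) = 244.5 m
net slip = dip-slip / sin(rake) = 244.5 / sin(49°) = 323.9 m
rate = 323.9 m / 725 ka = 0.000447 m/yr = 0.447 m/kyr

0.447 m/kyr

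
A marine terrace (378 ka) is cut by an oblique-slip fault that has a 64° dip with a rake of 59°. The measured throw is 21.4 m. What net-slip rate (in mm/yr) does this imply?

dip-slip = throw / sin(dip) = 21.4 / sin(64°) = 23.81 m
net slip = dip-slip / sin(rake) = 23.81 / sin(59°) = 27.78 m
rate = 27.78 m / 378 ka = 0.0000735 m/yr = 0.0735 mm/yr

0.0735 mm/yr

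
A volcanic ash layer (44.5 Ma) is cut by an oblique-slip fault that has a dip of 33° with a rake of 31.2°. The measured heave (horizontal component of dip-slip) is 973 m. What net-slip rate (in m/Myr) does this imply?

dip-slip = heave / cos(dip) = 973 / cos(33°) = 1160 m
net slip = dip-slip / sin(rake) = 1160 / sin(31.2°) = 2240 m
rate = 2240 m / 44.5 Ma = 0.0000503 m/yr = 50.3 m/Myr

50.3 m/Myr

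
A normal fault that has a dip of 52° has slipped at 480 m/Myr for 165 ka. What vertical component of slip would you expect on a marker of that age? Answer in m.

62.4 m

dip-slip = rate × time = 480 m/Myr × 165 ka = 79.20 m
throw = dip-slip × sin(dip) = 79.20 × sin(52°) = 62.4 m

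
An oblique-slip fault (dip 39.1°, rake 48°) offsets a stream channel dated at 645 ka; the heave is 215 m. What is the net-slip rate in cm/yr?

0.0578 cm/yr

dip-slip = heave / cos(dip) = 215 / cos(39.1°) = 277 m
net slip = dip-slip / sin(rake) = 277 / sin(48°) = 372.8 m
rate = 372.8 m / 645 ka = 0.000578 m/yr = 0.0578 cm/yr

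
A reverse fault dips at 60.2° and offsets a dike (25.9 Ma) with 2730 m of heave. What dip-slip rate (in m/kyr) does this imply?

0.212 m/kyr

dip-slip = heave / cos(dip) = 2730 m / cos(60.2°) = 5493 m
rate = 5493 m / 25.9 Ma = 0.000212 m/yr = 0.212 m/kyr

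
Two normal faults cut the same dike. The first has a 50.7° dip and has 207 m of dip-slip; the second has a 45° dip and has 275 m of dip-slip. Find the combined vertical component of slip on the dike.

throw_A = 207 × sin(50.7°) = 160.2 m
throw_B = 275 × sin(45°) = 194.5 m
total = 160.2 + 194.5 = 355 m

355 m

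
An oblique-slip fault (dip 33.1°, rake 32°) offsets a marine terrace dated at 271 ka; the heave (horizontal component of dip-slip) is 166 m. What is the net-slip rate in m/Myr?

dip-slip = heave / cos(dip) = 166 / cos(33.1°) = 198.2 m
net slip = dip-slip / sin(rake) = 198.2 / sin(32°) = 373.9 m
rate = 373.9 m / 271 ka = 0.00138 m/yr = 1380 m/Myr

1380 m/Myr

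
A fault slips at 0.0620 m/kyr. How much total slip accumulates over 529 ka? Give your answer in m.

slip = rate × time = 0.0620 m/kyr × 529 ka = 32.8 m

32.8 m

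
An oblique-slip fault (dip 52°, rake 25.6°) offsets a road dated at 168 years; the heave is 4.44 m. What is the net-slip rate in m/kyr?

99.3 m/kyr

dip-slip = heave / cos(dip) = 4.44 / cos(52°) = 7.212 m
net slip = dip-slip / sin(rake) = 7.212 / sin(25.6°) = 16.69 m
rate = 16.69 m / 168 years = 0.0993 m/yr = 99.3 m/kyr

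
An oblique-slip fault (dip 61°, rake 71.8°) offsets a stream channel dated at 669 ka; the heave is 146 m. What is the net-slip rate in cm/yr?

0.0474 cm/yr

dip-slip = heave / cos(dip) = 146 / cos(61°) = 301.1 m
net slip = dip-slip / sin(rake) = 301.1 / sin(71.8°) = 317 m
rate = 317 m / 669 ka = 0.000474 m/yr = 0.0474 cm/yr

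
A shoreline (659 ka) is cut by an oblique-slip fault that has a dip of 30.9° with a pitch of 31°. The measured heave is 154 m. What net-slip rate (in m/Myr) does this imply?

529 m/Myr

dip-slip = heave / cos(dip) = 154 / cos(30.9°) = 179.5 m
net slip = dip-slip / sin(rake) = 179.5 / sin(31°) = 348.5 m
rate = 348.5 m / 659 ka = 0.000529 m/yr = 529 m/Myr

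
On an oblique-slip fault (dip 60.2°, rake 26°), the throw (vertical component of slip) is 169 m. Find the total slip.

444 m

dip-slip = throw / sin(dip) = 169 / sin(60.2°) = 194.8 m
net slip = dip-slip / sin(rake) = 194.8 / sin(26°) = 444 m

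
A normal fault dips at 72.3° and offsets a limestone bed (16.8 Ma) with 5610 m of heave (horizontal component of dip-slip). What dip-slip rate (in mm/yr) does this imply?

dip-slip = heave / cos(dip) = 5610 m / cos(72.3°) = 18450 m
rate = 18450 m / 16.8 Ma = 0.00110 m/yr = 1.10 mm/yr

1.10 mm/yr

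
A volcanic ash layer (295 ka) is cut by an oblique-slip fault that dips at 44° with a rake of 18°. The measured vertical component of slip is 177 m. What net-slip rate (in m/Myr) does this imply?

dip-slip = throw / sin(dip) = 177 / sin(44°) = 254.8 m
net slip = dip-slip / sin(rake) = 254.8 / sin(18°) = 824.6 m
rate = 824.6 m / 295 ka = 0.00280 m/yr = 2800 m/Myr

2800 m/Myr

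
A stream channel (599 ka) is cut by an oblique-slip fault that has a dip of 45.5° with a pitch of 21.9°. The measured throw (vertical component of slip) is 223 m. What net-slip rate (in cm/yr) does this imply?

0.140 cm/yr

dip-slip = throw / sin(dip) = 223 / sin(45.5°) = 312.7 m
net slip = dip-slip / sin(rake) = 312.7 / sin(21.9°) = 838.2 m
rate = 838.2 m / 599 ka = 0.00140 m/yr = 0.140 cm/yr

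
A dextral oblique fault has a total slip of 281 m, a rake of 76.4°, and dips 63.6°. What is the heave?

dip-slip = net slip × sin(rake) = 281 m × sin(76.4°) = 273.1 m
heave = dip-slip × cos(dip) = 273.1 × cos(63.6°) = 121 m

121 m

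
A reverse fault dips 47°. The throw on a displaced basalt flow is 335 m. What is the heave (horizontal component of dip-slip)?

heave = throw / tan(dip) = 335 / tan(47°) = 312 m

312 m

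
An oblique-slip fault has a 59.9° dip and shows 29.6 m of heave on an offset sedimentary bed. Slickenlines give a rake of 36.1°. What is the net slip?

dip-slip = heave / cos(dip) = 29.6 / cos(59.9°) = 59.02 m
net slip = dip-slip / sin(rake) = 59.02 / sin(36.1°) = 100 m

100 m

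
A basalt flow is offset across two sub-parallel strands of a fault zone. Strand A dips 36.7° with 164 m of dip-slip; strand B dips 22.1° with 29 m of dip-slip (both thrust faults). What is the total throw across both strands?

throw_A = 164 × sin(36.7°) = 98.01 m
throw_B = 29 × sin(22.1°) = 10.91 m
total = 98.01 + 10.91 = 109 m

109 m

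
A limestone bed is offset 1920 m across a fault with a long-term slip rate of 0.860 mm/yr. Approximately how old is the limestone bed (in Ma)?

age = offset / rate = 1920 m / (0.860 mm/yr) = 2.23e+06 yr = 2.23 Ma

2.23 Ma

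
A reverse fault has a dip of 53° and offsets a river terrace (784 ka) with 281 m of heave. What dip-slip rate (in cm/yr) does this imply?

0.0596 cm/yr

dip-slip = heave / cos(dip) = 281 m / cos(53°) = 466.9 m
rate = 466.9 m / 784 ka = 0.000596 m/yr = 0.0596 cm/yr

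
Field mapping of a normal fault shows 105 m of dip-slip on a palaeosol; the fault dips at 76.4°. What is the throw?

102 m

throw = dip-slip × sin(dip) = 105 m × sin(76.4°) = 102 m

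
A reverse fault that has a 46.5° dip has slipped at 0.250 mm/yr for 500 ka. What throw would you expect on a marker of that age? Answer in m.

dip-slip = rate × time = 0.250 mm/yr × 500 ka = 125 m
throw = dip-slip × sin(dip) = 125 × sin(46.5°) = 90.7 m

90.7 m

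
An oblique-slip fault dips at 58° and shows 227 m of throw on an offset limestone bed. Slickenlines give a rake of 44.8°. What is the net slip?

dip-slip = throw / sin(dip) = 227 / sin(58°) = 267.7 m
net slip = dip-slip / sin(rake) = 267.7 / sin(44.8°) = 380 m

380 m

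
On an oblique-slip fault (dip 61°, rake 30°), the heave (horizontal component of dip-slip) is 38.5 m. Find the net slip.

dip-slip = heave / cos(dip) = 38.5 / cos(61°) = 79.41 m
net slip = dip-slip / sin(rake) = 79.41 / sin(30°) = 159 m

159 m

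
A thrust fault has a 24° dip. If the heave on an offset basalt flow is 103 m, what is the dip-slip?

113 m

dip-slip = heave / cos(dip) = 103 / cos(24°) = 113 m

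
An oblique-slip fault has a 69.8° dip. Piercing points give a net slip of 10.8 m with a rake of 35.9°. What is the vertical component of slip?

5.94 m

dip-slip = net slip × sin(rake) = 10.8 m × sin(35.9°) = 6.333 m
throw = dip-slip × sin(dip) = 6.333 × sin(69.8°) = 5.94 m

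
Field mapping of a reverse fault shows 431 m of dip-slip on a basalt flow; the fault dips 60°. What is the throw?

373 m

throw = dip-slip × sin(dip) = 431 m × sin(60°) = 373 m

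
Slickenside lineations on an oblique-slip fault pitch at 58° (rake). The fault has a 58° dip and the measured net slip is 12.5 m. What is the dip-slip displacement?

dip-slip = net slip × sin(rake) = 12.5 m × sin(58°) = 10.6 m

10.6 m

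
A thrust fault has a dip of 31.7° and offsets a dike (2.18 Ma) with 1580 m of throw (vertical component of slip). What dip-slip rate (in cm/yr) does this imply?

0.138 cm/yr

dip-slip = throw / sin(dip) = 1580 m / sin(31.7°) = 3007 m
rate = 3007 m / 2.18 Ma = 0.00138 m/yr = 0.138 cm/yr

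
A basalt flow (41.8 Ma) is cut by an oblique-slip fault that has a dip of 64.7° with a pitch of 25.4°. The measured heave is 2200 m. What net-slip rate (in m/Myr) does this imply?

dip-slip = heave / cos(dip) = 2200 / cos(64.7°) = 5148 m
net slip = dip-slip / sin(rake) = 5148 / sin(25.4°) = 12000 m
rate = 12000 m / 41.8 Ma = 0.000287 m/yr = 287 m/Myr

287 m/Myr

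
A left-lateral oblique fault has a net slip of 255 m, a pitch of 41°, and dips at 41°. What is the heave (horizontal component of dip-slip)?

dip-slip = net slip × sin(rake) = 255 m × sin(41°) = 167.3 m
heave = dip-slip × cos(dip) = 167.3 × cos(41°) = 126 m

126 m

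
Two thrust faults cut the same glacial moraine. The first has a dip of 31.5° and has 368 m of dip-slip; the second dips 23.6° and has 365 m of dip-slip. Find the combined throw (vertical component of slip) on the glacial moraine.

throw_A = 368 × sin(31.5°) = 192.3 m
throw_B = 365 × sin(23.6°) = 146.1 m
total = 192.3 + 146.1 = 338 m

338 m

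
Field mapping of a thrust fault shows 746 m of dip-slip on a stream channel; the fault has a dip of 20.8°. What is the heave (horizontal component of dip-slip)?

697 m

heave = dip-slip × cos(dip) = 746 m × cos(20.8°) = 697 m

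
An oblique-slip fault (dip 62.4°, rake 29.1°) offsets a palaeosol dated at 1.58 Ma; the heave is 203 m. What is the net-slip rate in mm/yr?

dip-slip = heave / cos(dip) = 203 / cos(62.4°) = 438.2 m
net slip = dip-slip / sin(rake) = 438.2 / sin(29.1°) = 901 m
rate = 901 m / 1.58 Ma = 0.000570 m/yr = 0.570 mm/yr

0.570 mm/yr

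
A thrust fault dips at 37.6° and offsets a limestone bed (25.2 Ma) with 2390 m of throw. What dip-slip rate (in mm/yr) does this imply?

dip-slip = throw / sin(dip) = 2390 m / sin(37.6°) = 3917 m
rate = 3917 m / 25.2 Ma = 0.000155 m/yr = 0.155 mm/yr

0.155 mm/yr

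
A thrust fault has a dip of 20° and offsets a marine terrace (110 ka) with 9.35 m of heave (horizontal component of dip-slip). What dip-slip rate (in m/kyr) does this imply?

dip-slip = heave / cos(dip) = 9.35 m / cos(20°) = 9.950 m
rate = 9.950 m / 110 ka = 0.0000905 m/yr = 0.0905 m/kyr

0.0905 m/kyr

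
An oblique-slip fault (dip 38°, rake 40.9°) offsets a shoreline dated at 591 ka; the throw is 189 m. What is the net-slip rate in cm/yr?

dip-slip = throw / sin(dip) = 189 / sin(38°) = 307 m
net slip = dip-slip / sin(rake) = 307 / sin(40.9°) = 468.9 m
rate = 468.9 m / 591 ka = 0.000793 m/yr = 0.0793 cm/yr

0.0793 cm/yr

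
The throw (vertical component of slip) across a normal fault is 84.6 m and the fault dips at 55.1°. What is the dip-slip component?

103 m

dip-slip = throw / sin(dip) = 84.6 / sin(55.1°) = 103 m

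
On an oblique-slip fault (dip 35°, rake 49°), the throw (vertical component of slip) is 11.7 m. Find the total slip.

dip-slip = throw / sin(dip) = 11.7 / sin(35°) = 20.40 m
net slip = dip-slip / sin(rake) = 20.40 / sin(49°) = 27 m

27 m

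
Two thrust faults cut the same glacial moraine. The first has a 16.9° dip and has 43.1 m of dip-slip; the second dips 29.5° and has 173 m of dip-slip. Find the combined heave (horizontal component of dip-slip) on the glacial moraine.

heave_A = 43.1 × cos(16.9°) = 41.24 m
heave_B = 173 × cos(29.5°) = 150.6 m
total = 41.24 + 150.6 = 192 m

192 m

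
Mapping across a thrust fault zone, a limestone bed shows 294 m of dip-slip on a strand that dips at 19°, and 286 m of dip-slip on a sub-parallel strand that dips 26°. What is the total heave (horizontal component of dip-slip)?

535 m

heave_A = 294 × cos(19°) = 278 m
heave_B = 286 × cos(26°) = 257.1 m
total = 278 + 257.1 = 535 m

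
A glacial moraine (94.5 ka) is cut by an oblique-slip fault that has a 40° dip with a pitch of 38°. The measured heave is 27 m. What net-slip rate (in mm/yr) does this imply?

0.606 mm/yr

dip-slip = heave / cos(dip) = 27 / cos(40°) = 35.25 m
net slip = dip-slip / sin(rake) = 35.25 / sin(38°) = 57.25 m
rate = 57.25 m / 94.5 ka = 0.000606 m/yr = 0.606 mm/yr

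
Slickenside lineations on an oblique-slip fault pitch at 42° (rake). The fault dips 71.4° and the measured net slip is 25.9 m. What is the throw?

16.4 m

dip-slip = net slip × sin(rake) = 25.9 m × sin(42°) = 17.33 m
throw = dip-slip × sin(dip) = 17.33 × sin(71.4°) = 16.4 m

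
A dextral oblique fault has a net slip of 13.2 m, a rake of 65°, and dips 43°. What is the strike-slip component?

5.58 m

strike-slip = net slip × cos(rake) = 13.2 m × cos(65°) = 5.58 m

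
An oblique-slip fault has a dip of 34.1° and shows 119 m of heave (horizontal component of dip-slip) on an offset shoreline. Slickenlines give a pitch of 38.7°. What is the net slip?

230 m

dip-slip = heave / cos(dip) = 119 / cos(34.1°) = 143.7 m
net slip = dip-slip / sin(rake) = 143.7 / sin(38.7°) = 230 m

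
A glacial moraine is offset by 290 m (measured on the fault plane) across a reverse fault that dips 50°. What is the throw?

throw = dip-slip × sin(dip) = 290 m × sin(50°) = 222 m

222 m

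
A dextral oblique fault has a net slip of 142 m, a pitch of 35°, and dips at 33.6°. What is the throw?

dip-slip = net slip × sin(rake) = 142 m × sin(35°) = 81.45 m
throw = dip-slip × sin(dip) = 81.45 × sin(33.6°) = 45.1 m

45.1 m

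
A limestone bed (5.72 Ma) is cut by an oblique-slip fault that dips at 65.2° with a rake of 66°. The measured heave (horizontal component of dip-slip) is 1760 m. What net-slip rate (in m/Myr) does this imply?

803 m/Myr

dip-slip = heave / cos(dip) = 1760 / cos(65.2°) = 4196 m
net slip = dip-slip / sin(rake) = 4196 / sin(66°) = 4593 m
rate = 4593 m / 5.72 Ma = 0.000803 m/yr = 803 m/Myr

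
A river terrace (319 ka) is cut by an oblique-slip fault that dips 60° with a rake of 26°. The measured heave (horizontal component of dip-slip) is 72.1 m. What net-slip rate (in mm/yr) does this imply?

dip-slip = heave / cos(dip) = 72.1 / cos(60°) = 144.2 m
net slip = dip-slip / sin(rake) = 144.2 / sin(26°) = 328.9 m
rate = 328.9 m / 319 ka = 0.00103 m/yr = 1.03 mm/yr

1.03 mm/yr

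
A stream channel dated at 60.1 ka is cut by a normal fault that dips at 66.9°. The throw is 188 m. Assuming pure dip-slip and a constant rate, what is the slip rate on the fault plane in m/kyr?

dip-slip = throw / sin(dip) = 188 m / sin(66.9°) = 204.4 m
rate = 204.4 m / 60.1 ka = 0.00340 m/yr = 3.40 m/kyr

3.40 m/kyr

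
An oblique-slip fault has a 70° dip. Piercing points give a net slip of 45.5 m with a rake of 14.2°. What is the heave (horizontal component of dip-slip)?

dip-slip = net slip × sin(rake) = 45.5 m × sin(14.2°) = 11.16 m
heave = dip-slip × cos(dip) = 11.16 × cos(70°) = 3.82 m

3.82 m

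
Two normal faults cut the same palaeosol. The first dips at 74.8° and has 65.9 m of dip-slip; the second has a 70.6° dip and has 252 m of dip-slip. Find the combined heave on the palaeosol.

101 m

heave_A = 65.9 × cos(74.8°) = 17.28 m
heave_B = 252 × cos(70.6°) = 83.70 m
total = 17.28 + 83.70 = 101 m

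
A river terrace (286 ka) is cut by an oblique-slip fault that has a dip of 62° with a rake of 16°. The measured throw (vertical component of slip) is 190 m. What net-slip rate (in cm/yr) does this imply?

0.273 cm/yr

dip-slip = throw / sin(dip) = 190 / sin(62°) = 215.2 m
net slip = dip-slip / sin(rake) = 215.2 / sin(16°) = 780.7 m
rate = 780.7 m / 286 ka = 0.00273 m/yr = 0.273 cm/yr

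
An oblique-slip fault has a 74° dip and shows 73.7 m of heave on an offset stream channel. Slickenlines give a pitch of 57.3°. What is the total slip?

dip-slip = heave / cos(dip) = 73.7 / cos(74°) = 267.4 m
net slip = dip-slip / sin(rake) = 267.4 / sin(57.3°) = 318 m

318 m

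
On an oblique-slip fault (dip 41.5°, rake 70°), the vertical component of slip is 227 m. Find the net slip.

dip-slip = throw / sin(dip) = 227 / sin(41.5°) = 342.6 m
net slip = dip-slip / sin(rake) = 342.6 / sin(70°) = 365 m

365 m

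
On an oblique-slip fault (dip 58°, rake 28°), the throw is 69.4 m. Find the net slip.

174 m

dip-slip = throw / sin(dip) = 69.4 / sin(58°) = 81.83 m
net slip = dip-slip / sin(rake) = 81.83 / sin(28°) = 174 m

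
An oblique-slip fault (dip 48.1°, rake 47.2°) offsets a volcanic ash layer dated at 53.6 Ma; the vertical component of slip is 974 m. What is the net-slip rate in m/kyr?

0.0333 m/kyr

dip-slip = throw / sin(dip) = 974 / sin(48.1°) = 1309 m
net slip = dip-slip / sin(rake) = 1309 / sin(47.2°) = 1783 m
rate = 1783 m / 53.6 Ma = 0.0000333 m/yr = 0.0333 m/kyr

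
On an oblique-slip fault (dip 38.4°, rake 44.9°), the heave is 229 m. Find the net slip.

dip-slip = heave / cos(dip) = 229 / cos(38.4°) = 292.2 m
net slip = dip-slip / sin(rake) = 292.2 / sin(44.9°) = 414 m

414 m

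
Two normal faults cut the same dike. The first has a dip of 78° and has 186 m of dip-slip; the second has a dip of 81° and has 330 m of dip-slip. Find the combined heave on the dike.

90.3 m

heave_A = 186 × cos(78°) = 38.67 m
heave_B = 330 × cos(81°) = 51.62 m
total = 38.67 + 51.62 = 90.3 m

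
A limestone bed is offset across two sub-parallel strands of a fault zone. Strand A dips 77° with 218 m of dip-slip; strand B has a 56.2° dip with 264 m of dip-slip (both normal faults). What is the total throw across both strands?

432 m

throw_A = 218 × sin(77°) = 212.4 m
throw_B = 264 × sin(56.2°) = 219.4 m
total = 212.4 + 219.4 = 432 m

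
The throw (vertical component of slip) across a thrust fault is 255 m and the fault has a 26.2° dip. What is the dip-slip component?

dip-slip = throw / sin(dip) = 255 / sin(26.2°) = 578 m

578 m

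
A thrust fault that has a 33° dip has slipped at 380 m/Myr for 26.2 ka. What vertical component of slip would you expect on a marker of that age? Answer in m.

5.42 m

dip-slip = rate × time = 380 m/Myr × 26.2 ka = 9.956 m
throw = dip-slip × sin(dip) = 9.956 × sin(33°) = 5.42 m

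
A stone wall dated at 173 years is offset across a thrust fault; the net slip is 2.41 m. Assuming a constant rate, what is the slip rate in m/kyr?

13.9 m/kyr

rate = 2.41 m / 173 years = 0.0139 m/yr = 13.9 m/kyr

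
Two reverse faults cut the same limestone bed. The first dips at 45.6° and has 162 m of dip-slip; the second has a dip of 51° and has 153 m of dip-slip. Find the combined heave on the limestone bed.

210 m

heave_A = 162 × cos(45.6°) = 113.3 m
heave_B = 153 × cos(51°) = 96.29 m
total = 113.3 + 96.29 = 210 m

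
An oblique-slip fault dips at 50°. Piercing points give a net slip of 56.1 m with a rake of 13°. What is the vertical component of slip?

9.67 m

dip-slip = net slip × sin(rake) = 56.1 m × sin(13°) = 12.62 m
throw = dip-slip × sin(dip) = 12.62 × sin(50°) = 9.67 m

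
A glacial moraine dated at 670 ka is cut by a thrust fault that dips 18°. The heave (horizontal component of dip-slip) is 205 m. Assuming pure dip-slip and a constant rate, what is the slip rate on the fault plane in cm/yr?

0.0322 cm/yr

dip-slip = heave / cos(dip) = 205 m / cos(18°) = 215.5 m
rate = 215.5 m / 670 ka = 0.000322 m/yr = 0.0322 cm/yr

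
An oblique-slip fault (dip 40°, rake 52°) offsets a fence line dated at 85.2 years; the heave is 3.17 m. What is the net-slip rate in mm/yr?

61.6 mm/yr

dip-slip = heave / cos(dip) = 3.17 / cos(40°) = 4.138 m
net slip = dip-slip / sin(rake) = 4.138 / sin(52°) = 5.251 m
rate = 5.251 m / 85.2 years = 0.0616 m/yr = 61.6 mm/yr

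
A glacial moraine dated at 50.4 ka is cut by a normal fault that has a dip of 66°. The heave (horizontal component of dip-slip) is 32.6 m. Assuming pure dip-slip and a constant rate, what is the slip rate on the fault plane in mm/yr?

dip-slip = heave / cos(dip) = 32.6 m / cos(66°) = 80.15 m
rate = 80.15 m / 50.4 ka = 0.00159 m/yr = 1.59 mm/yr

1.59 mm/yr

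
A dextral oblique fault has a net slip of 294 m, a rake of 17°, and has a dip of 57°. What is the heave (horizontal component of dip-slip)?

dip-slip = net slip × sin(rake) = 294 m × sin(17°) = 85.96 m
heave = dip-slip × cos(dip) = 85.96 × cos(57°) = 46.8 m

46.8 m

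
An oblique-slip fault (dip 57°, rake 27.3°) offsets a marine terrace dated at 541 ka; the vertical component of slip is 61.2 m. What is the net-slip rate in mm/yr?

0.294 mm/yr

dip-slip = throw / sin(dip) = 61.2 / sin(57°) = 72.97 m
net slip = dip-slip / sin(rake) = 72.97 / sin(27.3°) = 159.1 m
rate = 159.1 m / 541 ka = 0.000294 m/yr = 0.294 mm/yr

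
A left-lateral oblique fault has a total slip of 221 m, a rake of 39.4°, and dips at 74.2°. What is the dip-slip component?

dip-slip = net slip × sin(rake) = 221 m × sin(39.4°) = 140 m

140 m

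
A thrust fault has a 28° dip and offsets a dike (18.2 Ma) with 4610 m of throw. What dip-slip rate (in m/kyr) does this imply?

0.540 m/kyr

dip-slip = throw / sin(dip) = 4610 m / sin(28°) = 9820 m
rate = 9820 m / 18.2 Ma = 0.000540 m/yr = 0.540 m/kyr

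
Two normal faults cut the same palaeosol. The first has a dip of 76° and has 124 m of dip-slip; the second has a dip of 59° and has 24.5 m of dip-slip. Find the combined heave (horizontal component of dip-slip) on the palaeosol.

42.6 m

heave_A = 124 × cos(76°) = 30 m
heave_B = 24.5 × cos(59°) = 12.62 m
total = 30 + 12.62 = 42.6 m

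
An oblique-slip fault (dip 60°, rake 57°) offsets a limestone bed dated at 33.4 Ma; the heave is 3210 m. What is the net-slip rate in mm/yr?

0.229 mm/yr

dip-slip = heave / cos(dip) = 3210 / cos(60°) = 6420 m
net slip = dip-slip / sin(rake) = 6420 / sin(57°) = 7655 m
rate = 7655 m / 33.4 Ma = 0.000229 m/yr = 0.229 mm/yr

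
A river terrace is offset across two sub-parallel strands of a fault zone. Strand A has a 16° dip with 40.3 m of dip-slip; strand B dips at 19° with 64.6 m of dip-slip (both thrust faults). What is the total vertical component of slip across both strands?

throw_A = 40.3 × sin(16°) = 11.11 m
throw_B = 64.6 × sin(19°) = 21.03 m
total = 11.11 + 21.03 = 32.1 m

32.1 m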